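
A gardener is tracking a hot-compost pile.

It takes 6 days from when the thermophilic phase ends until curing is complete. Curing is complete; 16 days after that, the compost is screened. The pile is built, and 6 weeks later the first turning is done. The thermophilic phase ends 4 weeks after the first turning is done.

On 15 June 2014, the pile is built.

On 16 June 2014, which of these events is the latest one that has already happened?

The pile is built

The pile is built: Jun 15, 2014.
The first turning is done: Jun 15, 2014 + 6 weeks = Jul 27, 2014.
The thermophilic phase ends: Jul 27, 2014 + 4 weeks = Aug 24, 2014.
Curing is complete: Aug 24, 2014 + 6 days = Aug 30, 2014.
The compost is screened: Aug 30, 2014 + 16 days = Sep 15, 2014.
Jun 16, 2014 falls between when the pile is built (Jun 15, 2014) and when the first turning is done (Jul 27, 2014).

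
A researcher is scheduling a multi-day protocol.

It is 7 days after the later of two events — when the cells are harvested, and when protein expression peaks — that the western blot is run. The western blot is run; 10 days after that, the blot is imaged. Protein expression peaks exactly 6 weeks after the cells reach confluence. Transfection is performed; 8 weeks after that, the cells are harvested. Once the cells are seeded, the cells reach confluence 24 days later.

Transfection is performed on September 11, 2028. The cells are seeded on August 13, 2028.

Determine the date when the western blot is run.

November 13, 2028

Transfection is performed: Sep 11, 2028.
The cells are harvested: Sep 11, 2028 + 8 weeks = Nov 6, 2028.
The cells are seeded: Aug 13, 2028.
The cells reach confluence: Aug 13, 2028 + 24 days = Sep 6, 2028.
Protein expression peaks: Sep 6, 2028 + 6 weeks = Oct 18, 2028.
Both prerequisites met — the cells are harvested (Nov 6, 2028), protein expression peaks (Oct 18, 2028); the later is Nov 6, 2028.
The western blot is run: Nov 6, 2028 + 7 days = Nov 13, 2028.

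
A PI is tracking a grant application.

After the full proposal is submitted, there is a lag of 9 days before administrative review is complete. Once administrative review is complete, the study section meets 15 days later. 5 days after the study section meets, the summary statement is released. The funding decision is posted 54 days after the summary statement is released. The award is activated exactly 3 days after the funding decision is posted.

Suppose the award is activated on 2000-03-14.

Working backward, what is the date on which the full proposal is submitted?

1999-12-19

The award is activated: Mar 14, 2000.
The funding decision is posted: Mar 14, 2000 − 3 days = Mar 11, 2000.
The summary statement is released: Mar 11, 2000 − 54 days = Jan 17, 2000.
The study section meets: Jan 17, 2000 − 5 days = Jan 12, 2000.
Administrative review is complete: Jan 12, 2000 − 15 days = Dec 28, 1999.
The full proposal is submitted: Dec 28, 1999 − 9 days = Dec 19, 1999.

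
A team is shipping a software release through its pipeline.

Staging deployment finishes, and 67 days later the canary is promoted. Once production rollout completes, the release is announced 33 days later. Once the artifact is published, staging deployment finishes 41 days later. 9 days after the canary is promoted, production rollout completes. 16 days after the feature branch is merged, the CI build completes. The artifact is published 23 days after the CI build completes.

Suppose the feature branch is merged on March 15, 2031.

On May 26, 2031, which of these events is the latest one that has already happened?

The artifact is published

The feature branch is merged: Mar 15, 2031.
The CI build completes: Mar 15, 2031 + 16 days = Mar 31, 2031.
The artifact is published: Mar 31, 2031 + 23 days = Apr 23, 2031.
Staging deployment finishes: Apr 23, 2031 + 41 days = Jun 3, 2031.
The canary is promoted: Jun 3, 2031 + 67 days = Aug 9, 2031.
Production rollout completes: Aug 9, 2031 + 9 days = Aug 18, 2031.
The release is announced: Aug 18, 2031 + 33 days = Sep 20, 2031.
May 26, 2031 falls between when the artifact is published (Apr 23, 2031) and when staging deployment finishes (Jun 3, 2031).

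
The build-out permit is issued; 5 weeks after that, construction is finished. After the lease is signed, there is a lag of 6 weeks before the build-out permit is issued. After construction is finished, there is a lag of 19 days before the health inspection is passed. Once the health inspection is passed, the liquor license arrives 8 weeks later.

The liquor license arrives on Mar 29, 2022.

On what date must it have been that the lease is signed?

Oct 28, 2021

The liquor license arrives: Mar 29, 2022.
The health inspection is passed: Mar 29, 2022 − 8 weeks = Feb 1, 2022.
Construction is finished: Feb 1, 2022 − 19 days = Jan 13, 2022.
The build-out permit is issued: Jan 13, 2022 − 5 weeks = Dec 9, 2021.
The lease is signed: Dec 9, 2021 − 6 weeks = Oct 28, 2021.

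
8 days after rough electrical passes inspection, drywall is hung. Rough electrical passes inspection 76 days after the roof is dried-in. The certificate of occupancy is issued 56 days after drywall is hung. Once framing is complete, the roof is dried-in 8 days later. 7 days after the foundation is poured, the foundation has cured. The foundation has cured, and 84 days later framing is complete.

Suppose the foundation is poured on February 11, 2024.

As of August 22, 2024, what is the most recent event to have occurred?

Drywall is hung

The foundation is poured: Feb 11, 2024.
The foundation has cured: Feb 11, 2024 + 7 days = Feb 18, 2024.
Framing is complete: Feb 18, 2024 + 84 days = May 12, 2024.
The roof is dried-in: May 12, 2024 + 8 days = May 20, 2024.
Rough electrical passes inspection: May 20, 2024 + 76 days = Aug 4, 2024.
Drywall is hung: Aug 4, 2024 + 8 days = Aug 12, 2024.
The certificate of occupancy is issued: Aug 12, 2024 + 56 days = Oct 7, 2024.
Aug 22, 2024 falls between when drywall is hung (Aug 12, 2024) and when the certificate of occupancy is issued (Oct 7, 2024).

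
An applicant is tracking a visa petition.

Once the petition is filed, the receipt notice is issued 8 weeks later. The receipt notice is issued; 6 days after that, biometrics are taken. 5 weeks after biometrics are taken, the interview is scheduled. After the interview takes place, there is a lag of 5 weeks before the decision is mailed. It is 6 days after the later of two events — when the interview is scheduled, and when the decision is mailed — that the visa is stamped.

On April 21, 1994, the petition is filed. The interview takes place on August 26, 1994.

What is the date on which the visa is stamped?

The petition is filed: Apr 21, 1994.
The receipt notice is issued: Apr 21, 1994 + 8 weeks = Jun 16, 1994.
Biometrics are taken: Jun 16, 1994 + 6 days = Jun 22, 1994.
The interview is scheduled: Jun 22, 1994 + 5 weeks = Jul 27, 1994.
The interview takes place: Aug 26, 1994.
The decision is mailed: Aug 26, 1994 + 5 weeks = Sep 30, 1994.
Both prerequisites met — the interview is scheduled (Jul 27, 1994), the decision is mailed (Sep 30, 1994); the later is Sep 30, 1994.
The visa is stamped: Sep 30, 1994 + 6 days = Oct 6, 1994.

October 6, 1994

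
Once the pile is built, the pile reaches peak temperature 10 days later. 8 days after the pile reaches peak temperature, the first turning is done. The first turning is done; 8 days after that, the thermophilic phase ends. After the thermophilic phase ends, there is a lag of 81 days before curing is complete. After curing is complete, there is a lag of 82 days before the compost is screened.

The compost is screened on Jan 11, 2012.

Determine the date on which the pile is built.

The compost is screened: Jan 11, 2012.
Curing is complete: Jan 11, 2012 − 82 days = Oct 21, 2011.
The thermophilic phase ends: Oct 21, 2011 − 81 days = Aug 1, 2011.
The first turning is done: Aug 1, 2011 − 8 days = Jul 24, 2011.
The pile reaches peak temperature: Jul 24, 2011 − 8 days = Jul 16, 2011.
The pile is built: Jul 16, 2011 − 10 days = Jul 6, 2011.

Jul 6, 2011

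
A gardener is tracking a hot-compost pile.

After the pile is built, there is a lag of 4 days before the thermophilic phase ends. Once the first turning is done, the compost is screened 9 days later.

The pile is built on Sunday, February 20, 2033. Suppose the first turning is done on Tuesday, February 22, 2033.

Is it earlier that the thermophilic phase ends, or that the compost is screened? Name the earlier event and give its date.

The pile is built: Feb 20, 2033.
The thermophilic phase ends: Feb 20, 2033 + 4 days = Feb 24, 2033.
The first turning is done: Feb 22, 2033.
The compost is screened: Feb 22, 2033 + 9 days = Mar 3, 2033.
Comparing: the thermophilic phase ends on Feb 24, 2033 vs the compost is screened on Mar 3, 2033. Earlier: the thermophilic phase ends.

The thermophilic phase ends — Thursday, February 24, 2033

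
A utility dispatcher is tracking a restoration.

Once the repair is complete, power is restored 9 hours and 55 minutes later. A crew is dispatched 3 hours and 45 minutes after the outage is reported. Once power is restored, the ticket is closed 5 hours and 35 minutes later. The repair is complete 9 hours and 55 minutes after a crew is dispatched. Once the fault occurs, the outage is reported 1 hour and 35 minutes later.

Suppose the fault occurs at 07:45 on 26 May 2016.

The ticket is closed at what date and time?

14:30 on 27 May 2016

The fault occurs: 07:45 May 26, 2016.
The outage is reported: 07:45 May 26, 2016 + 1h35m = 09:20 May 26, 2016.
A crew is dispatched: 09:20 May 26, 2016 + 3h45m = 13:05 May 26, 2016.
The repair is complete: 13:05 May 26, 2016 + 9h55m = 23:00 May 26, 2016.
Power is restored: 23:00 May 26, 2016 + 9h55m = 08:55 May 27, 2016.
The ticket is closed: 08:55 May 27, 2016 + 5h35m = 14:30 May 27, 2016.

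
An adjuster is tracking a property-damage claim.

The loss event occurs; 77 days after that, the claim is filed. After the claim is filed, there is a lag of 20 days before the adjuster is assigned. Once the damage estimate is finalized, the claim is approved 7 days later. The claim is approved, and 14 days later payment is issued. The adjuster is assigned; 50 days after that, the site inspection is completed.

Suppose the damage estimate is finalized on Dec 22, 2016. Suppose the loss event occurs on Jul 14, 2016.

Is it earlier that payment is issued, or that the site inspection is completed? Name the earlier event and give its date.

The site inspection is completed — Dec 8, 2016

The damage estimate is finalized: Dec 22, 2016.
The claim is approved: Dec 22, 2016 + 7 days = Dec 29, 2016.
Payment is issued: Dec 29, 2016 + 14 days = Jan 12, 2017.
The loss event occurs: Jul 14, 2016.
The claim is filed: Jul 14, 2016 + 77 days = Sep 29, 2016.
The adjuster is assigned: Sep 29, 2016 + 20 days = Oct 19, 2016.
The site inspection is completed: Oct 19, 2016 + 50 days = Dec 8, 2016.
Comparing: payment is issued on Jan 12, 2017 vs the site inspection is completed on Dec 8, 2016. Earlier: the site inspection is completed.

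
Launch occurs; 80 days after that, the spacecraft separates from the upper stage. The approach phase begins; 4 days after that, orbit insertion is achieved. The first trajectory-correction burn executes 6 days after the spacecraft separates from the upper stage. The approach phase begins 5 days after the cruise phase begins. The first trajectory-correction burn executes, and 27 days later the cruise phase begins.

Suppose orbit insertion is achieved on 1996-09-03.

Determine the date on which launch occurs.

1996-05-04

Orbit insertion is achieved: Sep 3, 1996.
The approach phase begins: Sep 3, 1996 − 4 days = Aug 30, 1996.
The cruise phase begins: Aug 30, 1996 − 5 days = Aug 25, 1996.
The first trajectory-correction burn executes: Aug 25, 1996 − 27 days = Jul 29, 1996.
The spacecraft separates from the upper stage: Jul 29, 1996 − 6 days = Jul 23, 1996.
Launch occurs: Jul 23, 1996 − 80 days = May 4, 1996.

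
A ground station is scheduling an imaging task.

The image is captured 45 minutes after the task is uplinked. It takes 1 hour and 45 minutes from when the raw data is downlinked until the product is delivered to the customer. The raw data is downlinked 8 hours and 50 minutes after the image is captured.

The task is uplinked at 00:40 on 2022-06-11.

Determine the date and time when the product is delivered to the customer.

The task is uplinked: 00:40 Jun 11, 2022.
The image is captured: 00:40 Jun 11, 2022 + 45m = 01:25 Jun 11, 2022.
The raw data is downlinked: 01:25 Jun 11, 2022 + 8h50m = 10:15 Jun 11, 2022.
The product is delivered to the customer: 10:15 Jun 11, 2022 + 1h45m = 12:00 Jun 11, 2022.

12:00 on 2022-06-11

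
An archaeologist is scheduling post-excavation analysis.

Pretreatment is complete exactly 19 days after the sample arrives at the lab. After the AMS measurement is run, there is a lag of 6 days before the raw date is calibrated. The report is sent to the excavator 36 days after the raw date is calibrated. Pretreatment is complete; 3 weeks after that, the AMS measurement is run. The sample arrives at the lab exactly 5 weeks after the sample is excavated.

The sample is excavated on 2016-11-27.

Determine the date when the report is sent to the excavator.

The sample is excavated: Nov 27, 2016.
The sample arrives at the lab: Nov 27, 2016 + 5 weeks = Jan 1, 2017.
Pretreatment is complete: Jan 1, 2017 + 19 days = Jan 20, 2017.
The AMS measurement is run: Jan 20, 2017 + 3 weeks = Feb 10, 2017.
The raw date is calibrated: Feb 10, 2017 + 6 days = Feb 16, 2017.
The report is sent to the excavator: Feb 16, 2017 + 36 days = Mar 24, 2017.

2017-03-24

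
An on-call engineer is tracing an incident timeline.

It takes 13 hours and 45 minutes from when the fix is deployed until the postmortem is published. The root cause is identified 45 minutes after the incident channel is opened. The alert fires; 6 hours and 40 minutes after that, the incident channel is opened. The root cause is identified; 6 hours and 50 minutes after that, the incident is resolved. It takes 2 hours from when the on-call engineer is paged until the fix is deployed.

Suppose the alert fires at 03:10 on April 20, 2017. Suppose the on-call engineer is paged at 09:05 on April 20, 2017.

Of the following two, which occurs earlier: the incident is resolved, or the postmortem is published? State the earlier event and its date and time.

The alert fires: 03:10 Apr 20, 2017.
The incident channel is opened: 03:10 Apr 20, 2017 + 6h40m = 09:50 Apr 20, 2017.
The root cause is identified: 09:50 Apr 20, 2017 + 45m = 10:35 Apr 20, 2017.
The incident is resolved: 10:35 Apr 20, 2017 + 6h50m = 17:25 Apr 20, 2017.
The on-call engineer is paged: 09:05 Apr 20, 2017.
The fix is deployed: 09:05 Apr 20, 2017 + 2h = 11:05 Apr 20, 2017.
The postmortem is published: 11:05 Apr 20, 2017 + 13h45m = 00:50 Apr 21, 2017.
Comparing: the incident is resolved at 17:25 Apr 20, 2017 vs the postmortem is published at 00:50 Apr 21, 2017. Earlier: the incident is resolved.

The incident is resolved — 17:25 on April 20, 2017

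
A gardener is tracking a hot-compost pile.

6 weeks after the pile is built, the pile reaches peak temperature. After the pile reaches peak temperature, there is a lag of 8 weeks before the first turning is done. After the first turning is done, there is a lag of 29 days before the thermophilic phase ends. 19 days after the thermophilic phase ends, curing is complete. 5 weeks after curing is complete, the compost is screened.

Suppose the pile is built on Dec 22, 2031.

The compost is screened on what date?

The pile is built: Dec 22, 2031.
The pile reaches peak temperature: Dec 22, 2031 + 6 weeks = Feb 2, 2032.
The first turning is done: Feb 2, 2032 + 8 weeks = Mar 29, 2032.
The thermophilic phase ends: Mar 29, 2032 + 29 days = Apr 27, 2032.
Curing is complete: Apr 27, 2032 + 19 days = May 16, 2032.
The compost is screened: May 16, 2032 + 5 weeks = Jun 20, 2032.

Jun 20, 2032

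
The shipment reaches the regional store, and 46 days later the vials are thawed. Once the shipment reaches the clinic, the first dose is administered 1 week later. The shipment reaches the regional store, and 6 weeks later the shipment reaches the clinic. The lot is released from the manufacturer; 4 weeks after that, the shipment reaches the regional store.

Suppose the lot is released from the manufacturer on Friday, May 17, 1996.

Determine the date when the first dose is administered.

Friday, August 2, 1996

The lot is released from the manufacturer: May 17, 1996.
The shipment reaches the regional store: May 17, 1996 + 4 weeks = Jun 14, 1996.
The shipment reaches the clinic: Jun 14, 1996 + 6 weeks = Jul 26, 1996.
The first dose is administered: Jul 26, 1996 + 1 week = Aug 2, 1996.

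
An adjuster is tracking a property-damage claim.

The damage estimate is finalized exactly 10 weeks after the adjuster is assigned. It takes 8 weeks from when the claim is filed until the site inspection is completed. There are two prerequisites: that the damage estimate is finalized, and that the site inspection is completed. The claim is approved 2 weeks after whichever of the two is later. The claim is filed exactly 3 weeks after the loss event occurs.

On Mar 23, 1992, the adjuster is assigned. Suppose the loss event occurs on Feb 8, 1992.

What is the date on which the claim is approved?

Jun 15, 1992

The adjuster is assigned: Mar 23, 1992.
The damage estimate is finalized: Mar 23, 1992 + 10 weeks = Jun 1, 1992.
The loss event occurs: Feb 8, 1992.
The claim is filed: Feb 8, 1992 + 3 weeks = Feb 29, 1992.
The site inspection is completed: Feb 29, 1992 + 8 weeks = Apr 25, 1992.
Both prerequisites met — the damage estimate is finalized (Jun 1, 1992), the site inspection is completed (Apr 25, 1992); the later is Jun 1, 1992.
The claim is approved: Jun 1, 1992 + 2 weeks = Jun 15, 1992.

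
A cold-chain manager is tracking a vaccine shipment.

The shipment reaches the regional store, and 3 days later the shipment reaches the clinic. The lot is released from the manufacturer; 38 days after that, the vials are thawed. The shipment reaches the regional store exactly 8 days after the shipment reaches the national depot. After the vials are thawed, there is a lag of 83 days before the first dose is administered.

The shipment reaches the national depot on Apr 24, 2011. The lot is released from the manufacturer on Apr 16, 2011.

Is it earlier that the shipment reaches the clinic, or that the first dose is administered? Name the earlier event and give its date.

The shipment reaches the clinic — May 5, 2011

The shipment reaches the national depot: Apr 24, 2011.
The shipment reaches the regional store: Apr 24, 2011 + 8 days = May 2, 2011.
The shipment reaches the clinic: May 2, 2011 + 3 days = May 5, 2011.
The lot is released from the manufacturer: Apr 16, 2011.
The vials are thawed: Apr 16, 2011 + 38 days = May 24, 2011.
The first dose is administered: May 24, 2011 + 83 days = Aug 15, 2011.
Comparing: the shipment reaches the clinic on May 5, 2011 vs the first dose is administered on Aug 15, 2011. Earlier: the shipment reaches the clinic.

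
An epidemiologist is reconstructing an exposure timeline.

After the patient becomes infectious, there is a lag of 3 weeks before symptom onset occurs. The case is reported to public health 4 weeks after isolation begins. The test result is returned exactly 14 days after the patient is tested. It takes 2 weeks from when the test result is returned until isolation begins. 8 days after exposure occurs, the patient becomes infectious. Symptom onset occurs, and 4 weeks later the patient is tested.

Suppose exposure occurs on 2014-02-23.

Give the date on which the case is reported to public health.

Exposure occurs: Feb 23, 2014.
The patient becomes infectious: Feb 23, 2014 + 8 days = Mar 3, 2014.
Symptom onset occurs: Mar 3, 2014 + 3 weeks = Mar 24, 2014.
The patient is tested: Mar 24, 2014 + 4 weeks = Apr 21, 2014.
The test result is returned: Apr 21, 2014 + 14 days = May 5, 2014.
Isolation begins: May 5, 2014 + 2 weeks = May 19, 2014.
The case is reported to public health: May 19, 2014 + 4 weeks = Jun 16, 2014.

2014-06-16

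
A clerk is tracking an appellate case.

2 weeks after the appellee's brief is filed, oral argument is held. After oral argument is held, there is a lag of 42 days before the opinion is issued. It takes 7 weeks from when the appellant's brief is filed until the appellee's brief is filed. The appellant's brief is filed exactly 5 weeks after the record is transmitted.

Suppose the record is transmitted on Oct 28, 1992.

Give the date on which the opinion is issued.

Mar 17, 1993

The record is transmitted: Oct 28, 1992.
The appellant's brief is filed: Oct 28, 1992 + 5 weeks = Dec 2, 1992.
The appellee's brief is filed: Dec 2, 1992 + 7 weeks = Jan 20, 1993.
Oral argument is held: Jan 20, 1993 + 2 weeks = Feb 3, 1993.
The opinion is issued: Feb 3, 1993 + 42 days = Mar 17, 1993.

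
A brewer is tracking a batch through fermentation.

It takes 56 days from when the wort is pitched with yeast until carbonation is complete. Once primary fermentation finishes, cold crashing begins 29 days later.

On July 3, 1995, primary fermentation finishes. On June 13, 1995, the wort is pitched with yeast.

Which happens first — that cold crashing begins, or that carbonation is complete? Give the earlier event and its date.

Cold crashing begins — August 1, 1995

Primary fermentation finishes: Jul 3, 1995.
Cold crashing begins: Jul 3, 1995 + 29 days = Aug 1, 1995.
The wort is pitched with yeast: Jun 13, 1995.
Carbonation is complete: Jun 13, 1995 + 56 days = Aug 8, 1995.
Comparing: cold crashing begins on Aug 1, 1995 vs carbonation is complete on Aug 8, 1995. Earlier: cold crashing begins.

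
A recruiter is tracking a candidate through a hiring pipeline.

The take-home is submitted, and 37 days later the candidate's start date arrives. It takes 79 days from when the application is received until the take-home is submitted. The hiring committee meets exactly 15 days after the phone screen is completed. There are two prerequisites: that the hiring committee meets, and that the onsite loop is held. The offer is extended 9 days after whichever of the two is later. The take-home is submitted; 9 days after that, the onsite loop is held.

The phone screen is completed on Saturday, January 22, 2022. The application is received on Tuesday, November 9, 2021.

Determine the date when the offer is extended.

Tuesday, February 15, 2022

The phone screen is completed: Jan 22, 2022.
The hiring committee meets: Jan 22, 2022 + 15 days = Feb 6, 2022.
The application is received: Nov 9, 2021.
The take-home is submitted: Nov 9, 2021 + 79 days = Jan 27, 2022.
The onsite loop is held: Jan 27, 2022 + 9 days = Feb 5, 2022.
Both prerequisites met — the hiring committee meets (Feb 6, 2022), the onsite loop is held (Feb 5, 2022); the later is Feb 6, 2022.
The offer is extended: Feb 6, 2022 + 9 days = Feb 15, 2022.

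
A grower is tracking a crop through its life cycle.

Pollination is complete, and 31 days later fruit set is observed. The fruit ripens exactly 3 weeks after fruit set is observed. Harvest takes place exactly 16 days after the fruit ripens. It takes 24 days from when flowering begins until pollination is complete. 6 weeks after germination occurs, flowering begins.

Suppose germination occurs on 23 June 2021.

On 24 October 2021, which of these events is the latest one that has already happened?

Germination occurs: Jun 23, 2021.
Flowering begins: Jun 23, 2021 + 6 weeks = Aug 4, 2021.
Pollination is complete: Aug 4, 2021 + 24 days = Aug 28, 2021.
Fruit set is observed: Aug 28, 2021 + 31 days = Sep 28, 2021.
The fruit ripens: Sep 28, 2021 + 3 weeks = Oct 19, 2021.
Harvest takes place: Oct 19, 2021 + 16 days = Nov 4, 2021.
Oct 24, 2021 falls between when the fruit ripens (Oct 19, 2021) and when harvest takes place (Nov 4, 2021).

The fruit ripens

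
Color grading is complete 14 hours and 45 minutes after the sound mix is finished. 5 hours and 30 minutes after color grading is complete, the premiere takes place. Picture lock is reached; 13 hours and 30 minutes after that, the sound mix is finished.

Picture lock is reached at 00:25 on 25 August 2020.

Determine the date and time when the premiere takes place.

10:10 on 26 August 2020

Picture lock is reached: 00:25 Aug 25, 2020.
The sound mix is finished: 00:25 Aug 25, 2020 + 13h30m = 13:55 Aug 25, 2020.
Color grading is complete: 13:55 Aug 25, 2020 + 14h45m = 04:40 Aug 26, 2020.
The premiere takes place: 04:40 Aug 26, 2020 + 5h30m = 10:10 Aug 26, 2020.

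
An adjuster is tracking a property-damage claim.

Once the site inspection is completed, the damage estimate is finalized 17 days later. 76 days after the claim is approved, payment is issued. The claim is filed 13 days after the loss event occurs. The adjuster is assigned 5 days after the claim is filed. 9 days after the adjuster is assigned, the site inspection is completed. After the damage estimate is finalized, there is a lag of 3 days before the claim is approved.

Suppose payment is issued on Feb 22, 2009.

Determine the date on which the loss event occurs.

Payment is issued: Feb 22, 2009.
The claim is approved: Feb 22, 2009 − 76 days = Dec 8, 2008.
The damage estimate is finalized: Dec 8, 2008 − 3 days = Dec 5, 2008.
The site inspection is completed: Dec 5, 2008 − 17 days = Nov 18, 2008.
The adjuster is assigned: Nov 18, 2008 − 9 days = Nov 9, 2008.
The claim is filed: Nov 9, 2008 − 5 days = Nov 4, 2008.
The loss event occurs: Nov 4, 2008 − 13 days = Oct 22, 2008.

Oct 22, 2008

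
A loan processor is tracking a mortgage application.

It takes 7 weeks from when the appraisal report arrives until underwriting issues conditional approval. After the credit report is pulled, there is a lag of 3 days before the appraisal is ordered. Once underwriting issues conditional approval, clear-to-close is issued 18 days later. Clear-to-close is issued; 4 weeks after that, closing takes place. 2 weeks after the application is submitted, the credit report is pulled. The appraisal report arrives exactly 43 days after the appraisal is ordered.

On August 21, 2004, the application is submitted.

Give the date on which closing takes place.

The application is submitted: Aug 21, 2004.
The credit report is pulled: Aug 21, 2004 + 2 weeks = Sep 4, 2004.
The appraisal is ordered: Sep 4, 2004 + 3 days = Sep 7, 2004.
The appraisal report arrives: Sep 7, 2004 + 43 days = Oct 20, 2004.
Underwriting issues conditional approval: Oct 20, 2004 + 7 weeks = Dec 8, 2004.
Clear-to-close is issued: Dec 8, 2004 + 18 days = Dec 26, 2004.
Closing takes place: Dec 26, 2004 + 4 weeks = Jan 23, 2005.

January 23, 2005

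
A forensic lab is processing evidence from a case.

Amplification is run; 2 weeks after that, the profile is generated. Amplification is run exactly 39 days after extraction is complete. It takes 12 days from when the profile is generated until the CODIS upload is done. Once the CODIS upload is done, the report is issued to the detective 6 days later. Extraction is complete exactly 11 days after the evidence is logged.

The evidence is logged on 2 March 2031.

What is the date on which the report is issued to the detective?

23 May 2031

The evidence is logged: Mar 2, 2031.
Extraction is complete: Mar 2, 2031 + 11 days = Mar 13, 2031.
Amplification is run: Mar 13, 2031 + 39 days = Apr 21, 2031.
The profile is generated: Apr 21, 2031 + 2 weeks = May 5, 2031.
The CODIS upload is done: May 5, 2031 + 12 days = May 17, 2031.
The report is issued to the detective: May 17, 2031 + 6 days = May 23, 2031.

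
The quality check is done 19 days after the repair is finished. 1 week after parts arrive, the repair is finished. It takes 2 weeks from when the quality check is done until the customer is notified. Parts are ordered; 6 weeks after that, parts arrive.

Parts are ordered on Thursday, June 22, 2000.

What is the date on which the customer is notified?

Tuesday, September 12, 2000

Parts are ordered: Jun 22, 2000.
Parts arrive: Jun 22, 2000 + 6 weeks = Aug 3, 2000.
The repair is finished: Aug 3, 2000 + 1 week = Aug 10, 2000.
The quality check is done: Aug 10, 2000 + 19 days = Aug 29, 2000.
The customer is notified: Aug 29, 2000 + 2 weeks = Sep 12, 2000.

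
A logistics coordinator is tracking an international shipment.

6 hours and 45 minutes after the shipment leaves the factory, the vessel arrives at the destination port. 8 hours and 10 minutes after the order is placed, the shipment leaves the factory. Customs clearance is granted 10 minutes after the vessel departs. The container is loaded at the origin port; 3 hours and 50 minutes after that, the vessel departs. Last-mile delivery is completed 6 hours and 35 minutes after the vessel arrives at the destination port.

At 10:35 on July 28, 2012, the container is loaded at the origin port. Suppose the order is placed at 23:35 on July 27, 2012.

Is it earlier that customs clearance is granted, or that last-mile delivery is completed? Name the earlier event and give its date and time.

The container is loaded at the origin port: 10:35 Jul 28, 2012.
The vessel departs: 10:35 Jul 28, 2012 + 3h50m = 14:25 Jul 28, 2012.
Customs clearance is granted: 14:25 Jul 28, 2012 + 10m = 14:35 Jul 28, 2012.
The order is placed: 23:35 Jul 27, 2012.
The shipment leaves the factory: 23:35 Jul 27, 2012 + 8h10m = 07:45 Jul 28, 2012.
The vessel arrives at the destination port: 07:45 Jul 28, 2012 + 6h45m = 14:30 Jul 28, 2012.
Last-mile delivery is completed: 14:30 Jul 28, 2012 + 6h35m = 21:05 Jul 28, 2012.
Comparing: customs clearance is granted at 14:35 Jul 28, 2012 vs last-mile delivery is completed at 21:05 Jul 28, 2012. Earlier: customs clearance is granted.

Customs clearance is granted — 14:35 on July 28, 2012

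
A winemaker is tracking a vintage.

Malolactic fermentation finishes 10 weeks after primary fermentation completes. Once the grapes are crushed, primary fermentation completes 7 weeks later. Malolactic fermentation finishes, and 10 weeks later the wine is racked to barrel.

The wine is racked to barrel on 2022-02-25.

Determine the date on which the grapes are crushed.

2021-08-20

The wine is racked to barrel: Feb 25, 2022.
Malolactic fermentation finishes: Feb 25, 2022 − 10 weeks = Dec 17, 2021.
Primary fermentation completes: Dec 17, 2021 − 10 weeks = Oct 8, 2021.
The grapes are crushed: Oct 8, 2021 − 7 weeks = Aug 20, 2021.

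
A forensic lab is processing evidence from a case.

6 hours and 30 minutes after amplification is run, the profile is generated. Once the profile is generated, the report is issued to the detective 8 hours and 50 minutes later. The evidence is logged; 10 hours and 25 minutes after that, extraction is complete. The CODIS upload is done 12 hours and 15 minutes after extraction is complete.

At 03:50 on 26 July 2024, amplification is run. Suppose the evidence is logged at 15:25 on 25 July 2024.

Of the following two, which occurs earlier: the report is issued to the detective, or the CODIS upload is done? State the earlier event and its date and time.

Amplification is run: 03:50 Jul 26, 2024.
The profile is generated: 03:50 Jul 26, 2024 + 6h30m = 10:20 Jul 26, 2024.
The report is issued to the detective: 10:20 Jul 26, 2024 + 8h50m = 19:10 Jul 26, 2024.
The evidence is logged: 15:25 Jul 25, 2024.
Extraction is complete: 15:25 Jul 25, 2024 + 10h25m = 01:50 Jul 26, 2024.
The CODIS upload is done: 01:50 Jul 26, 2024 + 12h15m = 14:05 Jul 26, 2024.
Comparing: the report is issued to the detective at 19:10 Jul 26, 2024 vs the CODIS upload is done at 14:05 Jul 26, 2024. Earlier: the CODIS upload is done.

The CODIS upload is done — 14:05 on 26 July 2024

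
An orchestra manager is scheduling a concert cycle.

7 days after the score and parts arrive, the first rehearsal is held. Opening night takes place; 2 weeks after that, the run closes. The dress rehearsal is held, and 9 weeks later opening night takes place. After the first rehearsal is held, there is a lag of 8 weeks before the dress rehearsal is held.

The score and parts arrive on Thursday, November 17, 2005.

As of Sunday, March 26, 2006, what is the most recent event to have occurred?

The score and parts arrive: Nov 17, 2005.
The first rehearsal is held: Nov 17, 2005 + 7 days = Nov 24, 2005.
The dress rehearsal is held: Nov 24, 2005 + 8 weeks = Jan 19, 2006.
Opening night takes place: Jan 19, 2006 + 9 weeks = Mar 23, 2006.
The run closes: Mar 23, 2006 + 2 weeks = Apr 6, 2006.
Mar 26, 2006 falls between when opening night takes place (Mar 23, 2006) and when the run closes (Apr 6, 2006).

Opening night takes place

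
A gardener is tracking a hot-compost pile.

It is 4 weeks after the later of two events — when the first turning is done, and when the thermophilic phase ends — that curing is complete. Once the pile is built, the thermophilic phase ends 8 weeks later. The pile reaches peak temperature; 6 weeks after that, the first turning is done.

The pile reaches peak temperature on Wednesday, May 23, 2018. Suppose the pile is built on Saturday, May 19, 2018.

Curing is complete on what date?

Saturday, August 11, 2018

The pile reaches peak temperature: May 23, 2018.
The first turning is done: May 23, 2018 + 6 weeks = Jul 4, 2018.
The pile is built: May 19, 2018.
The thermophilic phase ends: May 19, 2018 + 8 weeks = Jul 14, 2018.
Both prerequisites met — the first turning is done (Jul 4, 2018), the thermophilic phase ends (Jul 14, 2018); the later is Jul 14, 2018.
Curing is complete: Jul 14, 2018 + 4 weeks = Aug 11, 2018.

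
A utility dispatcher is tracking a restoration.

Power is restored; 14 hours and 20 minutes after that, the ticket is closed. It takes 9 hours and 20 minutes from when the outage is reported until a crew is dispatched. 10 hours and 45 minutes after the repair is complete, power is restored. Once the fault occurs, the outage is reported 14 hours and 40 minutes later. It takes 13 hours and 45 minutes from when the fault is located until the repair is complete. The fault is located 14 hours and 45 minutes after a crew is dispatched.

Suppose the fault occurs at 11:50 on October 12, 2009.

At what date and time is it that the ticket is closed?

The fault occurs: 11:50 Oct 12, 2009.
The outage is reported: 11:50 Oct 12, 2009 + 14h40m = 02:30 Oct 13, 2009.
A crew is dispatched: 02:30 Oct 13, 2009 + 9h20m = 11:50 Oct 13, 2009.
The fault is located: 11:50 Oct 13, 2009 + 14h45m = 02:35 Oct 14, 2009.
The repair is complete: 02:35 Oct 14, 2009 + 13h45m = 16:20 Oct 14, 2009.
Power is restored: 16:20 Oct 14, 2009 + 10h45m = 03:05 Oct 15, 2009.
The ticket is closed: 03:05 Oct 15, 2009 + 14h20m = 17:25 Oct 15, 2009.

17:25 on October 15, 2009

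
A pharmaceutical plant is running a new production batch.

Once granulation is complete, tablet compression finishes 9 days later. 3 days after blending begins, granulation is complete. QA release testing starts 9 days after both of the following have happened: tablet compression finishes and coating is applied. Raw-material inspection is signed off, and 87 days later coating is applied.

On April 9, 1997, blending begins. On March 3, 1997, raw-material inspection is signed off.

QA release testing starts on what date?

June 7, 1997

Blending begins: Apr 9, 1997.
Granulation is complete: Apr 9, 1997 + 3 days = Apr 12, 1997.
Tablet compression finishes: Apr 12, 1997 + 9 days = Apr 21, 1997.
Raw-material inspection is signed off: Mar 3, 1997.
Coating is applied: Mar 3, 1997 + 87 days = May 29, 1997.
Both prerequisites met — tablet compression finishes (Apr 21, 1997), coating is applied (May 29, 1997); the later is May 29, 1997.
QA release testing starts: May 29, 1997 + 9 days = Jun 7, 1997.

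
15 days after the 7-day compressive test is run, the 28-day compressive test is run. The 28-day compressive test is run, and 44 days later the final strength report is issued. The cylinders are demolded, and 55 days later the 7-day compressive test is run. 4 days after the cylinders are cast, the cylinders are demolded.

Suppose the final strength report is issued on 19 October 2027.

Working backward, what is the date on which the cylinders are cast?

23 June 2027

The final strength report is issued: Oct 19, 2027.
The 28-day compressive test is run: Oct 19, 2027 − 44 days = Sep 5, 2027.
The 7-day compressive test is run: Sep 5, 2027 − 15 days = Aug 21, 2027.
The cylinders are demolded: Aug 21, 2027 − 55 days = Jun 27, 2027.
The cylinders are cast: Jun 27, 2027 − 4 days = Jun 23, 2027.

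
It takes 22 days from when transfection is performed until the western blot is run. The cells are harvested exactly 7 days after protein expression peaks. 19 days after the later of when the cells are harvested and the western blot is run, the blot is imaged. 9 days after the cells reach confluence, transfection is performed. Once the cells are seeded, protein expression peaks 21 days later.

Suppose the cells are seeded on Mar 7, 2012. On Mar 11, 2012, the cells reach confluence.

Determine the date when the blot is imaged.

The cells are seeded: Mar 7, 2012.
Protein expression peaks: Mar 7, 2012 + 21 days = Mar 28, 2012.
The cells are harvested: Mar 28, 2012 + 7 days = Apr 4, 2012.
The cells reach confluence: Mar 11, 2012.
Transfection is performed: Mar 11, 2012 + 9 days = Mar 20, 2012.
The western blot is run: Mar 20, 2012 + 22 days = Apr 11, 2012.
Both prerequisites met — the cells are harvested (Apr 4, 2012), the western blot is run (Apr 11, 2012); the later is Apr 11, 2012.
The blot is imaged: Apr 11, 2012 + 19 days = Apr 30, 2012.

Apr 30, 2012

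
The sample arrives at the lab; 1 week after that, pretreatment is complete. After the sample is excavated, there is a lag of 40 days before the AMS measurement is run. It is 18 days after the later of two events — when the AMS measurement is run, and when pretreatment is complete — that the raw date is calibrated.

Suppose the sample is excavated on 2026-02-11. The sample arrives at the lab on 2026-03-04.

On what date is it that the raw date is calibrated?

2026-04-10

The sample is excavated: Feb 11, 2026.
The AMS measurement is run: Feb 11, 2026 + 40 days = Mar 23, 2026.
The sample arrives at the lab: Mar 4, 2026.
Pretreatment is complete: Mar 4, 2026 + 1 week = Mar 11, 2026.
Both prerequisites met — the AMS measurement is run (Mar 23, 2026), pretreatment is complete (Mar 11, 2026); the later is Mar 23, 2026.
The raw date is calibrated: Mar 23, 2026 + 18 days = Apr 10, 2026.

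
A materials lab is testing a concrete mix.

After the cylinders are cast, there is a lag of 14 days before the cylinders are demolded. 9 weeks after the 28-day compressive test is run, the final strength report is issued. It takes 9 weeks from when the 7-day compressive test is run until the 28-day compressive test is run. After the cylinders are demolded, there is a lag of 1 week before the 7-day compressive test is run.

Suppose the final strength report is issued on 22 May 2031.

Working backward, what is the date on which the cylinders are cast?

26 December 2030

The final strength report is issued: May 22, 2031.
The 28-day compressive test is run: May 22, 2031 − 9 weeks = Mar 20, 2031.
The 7-day compressive test is run: Mar 20, 2031 − 9 weeks = Jan 16, 2031.
The cylinders are demolded: Jan 16, 2031 − 1 week = Jan 9, 2031.
The cylinders are cast: Jan 9, 2031 − 14 days = Dec 26, 2030.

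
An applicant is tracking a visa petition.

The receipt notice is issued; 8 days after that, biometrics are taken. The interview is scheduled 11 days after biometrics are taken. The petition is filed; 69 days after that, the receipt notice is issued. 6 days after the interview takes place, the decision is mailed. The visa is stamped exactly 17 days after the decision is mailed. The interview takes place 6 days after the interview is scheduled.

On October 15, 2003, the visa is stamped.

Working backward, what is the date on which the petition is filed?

June 20, 2003

The visa is stamped: Oct 15, 2003.
The decision is mailed: Oct 15, 2003 − 17 days = Sep 28, 2003.
The interview takes place: Sep 28, 2003 − 6 days = Sep 22, 2003.
The interview is scheduled: Sep 22, 2003 − 6 days = Sep 16, 2003.
Biometrics are taken: Sep 16, 2003 − 11 days = Sep 5, 2003.
The receipt notice is issued: Sep 5, 2003 − 8 days = Aug 28, 2003.
The petition is filed: Aug 28, 2003 − 69 days = Jun 20, 2003.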